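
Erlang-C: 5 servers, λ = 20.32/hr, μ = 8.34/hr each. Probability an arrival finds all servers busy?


a = λ/μ = 2.4365; ρ = a/5 = 0.4873
P₀ = 0.085624 (from M/M/c formula)
C(c,a) = [a^c/(c!(1−ρ))]·P₀ = [85.85948/(120·0.5127)]·0.085624
= 1.39552·0.085624 = 0.119489

Final: 0.119489


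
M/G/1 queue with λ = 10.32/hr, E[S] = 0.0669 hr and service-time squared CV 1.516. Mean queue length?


ρ = λ·E[S] = 10.32·0.0669 = 0.6904
Lq = ρ²(1+C_s²)/(2(1−ρ)) = 0.4767·(1+1.516)/(2·0.3096)
= 0.4767·2.5160/0.6192 = 1.93688

Final: 1.93688


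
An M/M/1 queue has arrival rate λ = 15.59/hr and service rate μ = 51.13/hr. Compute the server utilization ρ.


ρ = λ/μ = 15.59/51.13 = 0.3049

Final: 0.3049


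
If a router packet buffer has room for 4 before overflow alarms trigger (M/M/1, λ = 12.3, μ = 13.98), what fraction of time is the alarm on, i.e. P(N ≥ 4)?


ρ = 12.3/13.98 = 0.8798
P(N ≥ n) = ρ^n = 0.8798^4 = 0.599228

Final: 0.599228


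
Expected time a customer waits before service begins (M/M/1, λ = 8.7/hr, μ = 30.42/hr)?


ρ = 8.7/30.42 = 0.2860
Wq = ρ/(μ−λ) = 0.2860/(30.42 − 8.7) = 0.2860/21.72 = 0.01317 hr

Final: 0.01317 hr


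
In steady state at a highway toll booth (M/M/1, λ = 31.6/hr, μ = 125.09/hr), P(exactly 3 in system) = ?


ρ = 31.6/125.09 = 0.2526
P_n = (1−ρ)·ρ^n = (1 − 0.2526)·0.2526^3 = 0.7474·0.016121 = 0.012049

Final: 0.012049


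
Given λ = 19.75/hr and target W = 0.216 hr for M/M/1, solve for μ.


W = 1/(μ−λ) ⇒ μ − λ = 1/W = 1/0.216 = 4.6296
μ = λ + 1/W = 19.75 + 4.6296 = 24.3796 per hr

Final: 24.3796 /hr


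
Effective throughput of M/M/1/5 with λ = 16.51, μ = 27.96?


ρ = 0.5905; P_K = (1−ρ)ρ^5/(1−ρ^6) = 0.030699
λ_eff = λ(1 − P_K) = 16.51·(1 − 0.030699) = 16.51·0.969301 = 16.0032 /hr

Final: 16.0032 /hr


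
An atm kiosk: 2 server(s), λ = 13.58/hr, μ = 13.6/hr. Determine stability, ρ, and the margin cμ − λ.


Total capacity cμ = 2·13.6 = 27.20/hr
ρ = λ/(cμ) = 13.58/27.20 = 0.4993
Stable ⇔ ρ < 1: YES
Spare capacity = cμ − λ = 27.20 − 13.58 = 13.62/hr

Final: ρ = 0.4993; stable; margin = 13.62/hr


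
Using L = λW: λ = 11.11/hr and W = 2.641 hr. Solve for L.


L = λW = 11.11·2.641 = 29.3415

Final: 29.3415


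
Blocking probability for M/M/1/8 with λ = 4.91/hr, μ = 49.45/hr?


ρ = λ/μ = 4.91/49.45 = 0.09929
P_K = (1−ρ)ρ^K/(1−ρ^(K+1)) = (0.9007·0.000000009448)/(1 − 9.381e-10)
= 0.000000008510/1.000000 = 0.000000008510

Final: 0.000000008510


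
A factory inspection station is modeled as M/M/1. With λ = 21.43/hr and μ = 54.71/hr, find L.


ρ = λ/μ = 21.43/54.71 = 0.3917
L = ρ/(1−ρ) = 0.3917/(1 − 0.3917) = 0.3917/0.6083 = 0.6439

Final: 0.6439


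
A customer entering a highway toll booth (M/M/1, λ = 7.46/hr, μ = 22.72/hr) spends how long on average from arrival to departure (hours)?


W = 1/(μ−λ) = 1/(22.72 − 7.46) = 1/15.26 = 0.06553 hr

Final: 0.06553 hr


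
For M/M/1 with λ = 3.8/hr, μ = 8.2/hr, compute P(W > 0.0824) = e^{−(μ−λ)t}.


W ~ Exponential(μ−λ) for M/M/1.
μ − λ = 8.2 − 3.8 = 4.4000
P(W > t) = e^{−(μ−λ)t} = e^{−0.3626} = 0.695893

Final: 0.695893


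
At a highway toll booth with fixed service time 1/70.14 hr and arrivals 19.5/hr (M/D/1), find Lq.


ρ = 19.5/70.14 = 0.2780
M/D/1: Lq = ρ²/(2(1−ρ)) = 0.07729/(2·0.7220) = 0.05353

Final: 0.05353


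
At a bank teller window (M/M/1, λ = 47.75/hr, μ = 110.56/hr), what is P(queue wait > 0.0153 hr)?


ρ = 47.75/110.56 = 0.4319
P(Wq > t) = ρ·e^{−(μ−λ)t} = 0.4319·e^{−0.9610}
= 0.4319·0.382513 = 0.165204

Final: 0.165204


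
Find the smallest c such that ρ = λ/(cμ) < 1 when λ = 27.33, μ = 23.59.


Stability requires cμ > λ ⇔ c > λ/μ.
λ/μ = 27.33/23.59 = 1.1585
Minimum integer c = ⌊1.1585⌋ + 1 = 2
Check: 2·23.59 = 47.18 > 27.33, while 1·23.59 = 23.59 ≤ 27.33

Final: 2 servers


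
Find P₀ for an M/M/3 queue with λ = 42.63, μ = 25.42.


a = λ/μ = 42.63/25.42 = 1.6770; ρ = a/c = 0.5590
Σ_{k=0}^{2} a^k/k! (terms k=0..2) = 1.00000 + 1.67703 + 1.40621 = 4.08323
Tail: a^3/(3!(1−ρ)) = 4.71649/(6·0.4410) = 1.78253
P₀ = 1/(4.08323 + 1.78253) = 1/5.86577 = 0.170481

Final: 0.170481


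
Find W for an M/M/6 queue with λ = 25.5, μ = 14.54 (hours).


a = 1.7538; ρ = 0.2923; P₀ = 0.173003
Lq = P₀·a^c·ρ/(c!(1−ρ)²) = 0.004080
Wq = Lq/λ = 0.004080/25.5 = 0.0001600 hr
W = Wq + 1/μ = 0.0001600 + 0.06878 = 0.06894 hr

Final: 0.06894 hr


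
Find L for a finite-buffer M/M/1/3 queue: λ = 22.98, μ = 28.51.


ρ = 22.98/28.51 = 0.8060
L = ρ[1 − (K+1)ρ^K + Kρ^(K+1)] / [(1−ρ)(1−ρ^(K+1))]
Numerator: 0.8060·(1 − 4·0.523671 + 3·0.422096) = 0.138319
Denominator: (0.1940)·(0.577904) = 0.112094
L = 0.138319/0.112094 = 1.2340

Final: 1.2340


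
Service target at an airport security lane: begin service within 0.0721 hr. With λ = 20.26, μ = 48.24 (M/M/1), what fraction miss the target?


ρ = 20.26/48.24 = 0.4200
P(Wq > t) = ρ·e^{−(μ−λ)t} = 0.4200·e^{−2.0174}
= 0.4200·0.133006 = 0.055860

Final: 0.055860


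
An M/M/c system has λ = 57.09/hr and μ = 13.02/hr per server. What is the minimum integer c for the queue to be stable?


Stability requires cμ > λ ⇔ c > λ/μ.
λ/μ = 57.09/13.02 = 4.3848
Minimum integer c = ⌊4.3848⌋ + 1 = 5
Check: 5·13.02 = 65.10 > 57.09, while 4·13.02 = 52.08 ≤ 57.09

Final: 5 servers


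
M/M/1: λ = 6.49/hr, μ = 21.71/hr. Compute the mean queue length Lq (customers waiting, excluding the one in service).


ρ = 6.49/21.71 = 0.2989
Lq = ρ²/(1−ρ) = 0.08937/0.7011 = 0.1275

Final: 0.1275


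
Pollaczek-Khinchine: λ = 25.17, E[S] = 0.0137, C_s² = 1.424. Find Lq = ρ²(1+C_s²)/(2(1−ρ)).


ρ = λ·E[S] = 25.17·0.0137 = 0.3448
Lq = ρ²(1+C_s²)/(2(1−ρ)) = 0.1189·(1+1.424)/(2·0.6552)
= 0.1189·2.4240/1.3103 = 0.21997

Final: 0.21997


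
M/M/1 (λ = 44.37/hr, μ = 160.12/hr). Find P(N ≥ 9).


ρ = 44.37/160.12 = 0.2771
P(N ≥ n) = ρ^n = 0.2771^9 = 0.000009634

Final: 0.000009634


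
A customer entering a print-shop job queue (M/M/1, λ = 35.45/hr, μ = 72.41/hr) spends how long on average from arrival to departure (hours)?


W = 1/(μ−λ) = 1/(72.41 − 35.45) = 1/36.96 = 0.02706 hr

Final: 0.02706 hr


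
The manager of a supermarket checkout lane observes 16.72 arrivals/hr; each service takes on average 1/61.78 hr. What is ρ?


ρ = λ/μ = 16.72/61.78 = 0.2706

Final: 0.2706


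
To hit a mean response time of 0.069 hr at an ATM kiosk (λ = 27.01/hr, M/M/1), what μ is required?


W = 1/(μ−λ) ⇒ μ − λ = 1/W = 1/0.069 = 14.4928
μ = λ + 1/W = 27.01 + 14.4928 = 41.5028 per hr

Final: 41.5028 /hr


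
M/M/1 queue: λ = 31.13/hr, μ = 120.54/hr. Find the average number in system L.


ρ = λ/μ = 31.13/120.54 = 0.2583
L = ρ/(1−ρ) = 0.2583/(1 − 0.2583) = 0.2583/0.7417 = 0.3482

Final: 0.3482


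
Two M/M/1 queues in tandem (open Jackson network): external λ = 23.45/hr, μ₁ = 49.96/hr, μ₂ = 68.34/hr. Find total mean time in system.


Each node sees arrival rate λ = 23.45/hr (tandem ⇒ throughput preserved).
W₁ = 1/(μ₁−λ) = 1/(49.96−23.45) = 0.03772 hr
W₂ = 1/(μ₂−λ) = 1/(68.34−23.45) = 0.02228 hr
W_total = W₁ + W₂ = 0.03772 + 0.02228 = 0.06000 hr

Final: 0.06000 hr


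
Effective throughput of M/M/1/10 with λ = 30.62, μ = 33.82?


ρ = 0.9054; P_K = (1−ρ)ρ^10/(1−ρ^11) = 0.052665
λ_eff = λ(1 − P_K) = 30.62·(1 − 0.052665) = 30.62·0.947335 = 29.0074 /hr

Final: 29.0074 /hr


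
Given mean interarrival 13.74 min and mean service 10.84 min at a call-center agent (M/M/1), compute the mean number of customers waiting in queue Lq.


λ = 60/13.74 = 4.3668 /hr
μ = 60/10.84 = 5.5351 /hr
ρ = λ/μ = 4.3668/5.5351 = 0.7889
Lq = ρ²/(1−ρ) = 0.6224/0.2111 = 2.9490

Final: 2.9490


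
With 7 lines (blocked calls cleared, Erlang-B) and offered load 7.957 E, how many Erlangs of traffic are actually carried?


B(7,7.957) = 0.305732 (Erlang-B)
Carried load = a(1 − B) = 7.957·(1 − 0.305732) = 7.957·0.694268 = 5.5243 E

Final: 5.5243 Erlangs


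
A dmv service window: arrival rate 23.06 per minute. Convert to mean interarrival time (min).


Mean interarrival time = 1/λ = 1/23.06 minute = 0.04337 minute
In minutes: 0.04337 × 1 = 0.04337 min

Final: 0.04337 min


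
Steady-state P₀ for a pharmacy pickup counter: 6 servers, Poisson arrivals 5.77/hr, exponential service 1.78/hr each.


a = λ/μ = 5.77/1.78 = 3.2416; ρ = a/c = 0.5403
Σ_{k=0}^{5} a^k/k! (terms k=0..5) = 1.00000 + 3.24157 + 5.25390 + 5.67696 + 4.60057 + 2.98262 = 22.75563
Tail: a^6/(6!(1−ρ)) = 1160.20535/(720·0.4597) = 3.50503
P₀ = 1/(22.75563 + 3.50503) = 1/26.26066 = 0.038080

Final: 0.038080


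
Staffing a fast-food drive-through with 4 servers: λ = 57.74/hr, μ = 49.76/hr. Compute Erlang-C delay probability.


a = λ/μ = 1.1604; ρ = a/4 = 0.2901
P₀ = 0.312460 (from M/M/c formula)
C(c,a) = [a^c/(c!(1−ρ))]·P₀ = [1.81295/(24·0.7099)]·0.312460
= 0.10641·0.312460 = 0.033248

Final: 0.033248


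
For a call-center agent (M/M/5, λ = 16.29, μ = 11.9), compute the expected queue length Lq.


a = λ/μ = 1.3689; ρ = a/5 = 0.2738
P₀ = 0.254138
Lq = P₀·a^c·ρ / (c!·(1−ρ)²) = 0.254138·4.80696·0.2738/(120·0.52739)
= 0.005285

Final: 0.005285


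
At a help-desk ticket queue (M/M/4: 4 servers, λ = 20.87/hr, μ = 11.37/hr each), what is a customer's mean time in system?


a = 1.8355; ρ = 0.4589; P₀ = 0.155645
Lq = P₀·a^c·ρ/(c!(1−ρ)²) = 0.11537
Wq = Lq/λ = 0.11537/20.87 = 0.005528 hr
W = Wq + 1/μ = 0.005528 + 0.08795 = 0.09348 hr

Final: 0.09348 hr


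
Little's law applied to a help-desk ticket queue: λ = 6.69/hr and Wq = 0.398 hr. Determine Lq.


Lq = λWq = 6.69·0.398 = 2.6626

Final: 2.6626


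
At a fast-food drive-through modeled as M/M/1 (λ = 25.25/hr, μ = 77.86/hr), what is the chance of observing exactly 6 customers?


ρ = 25.25/77.86 = 0.3243
P_n = (1−ρ)·ρ^n = (1 − 0.3243)·0.3243^6 = 0.6757·0.001163 = 0.0007860

Final: 0.0007860


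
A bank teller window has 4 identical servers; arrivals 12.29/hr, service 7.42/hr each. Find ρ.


ρ = λ/(cμ) = 12.29/(4·7.42) = 12.29/29.68 = 0.4141

Final: 0.4141


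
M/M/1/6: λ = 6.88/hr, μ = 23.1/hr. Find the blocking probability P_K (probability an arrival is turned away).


ρ = λ/μ = 6.88/23.1 = 0.2978
P_K = (1−ρ)ρ^K/(1−ρ^(K+1)) = (0.7022·0.0006980)/(1 − 0.0002079)
= 0.0004901/0.999792 = 0.0004902

Final: 0.0004902


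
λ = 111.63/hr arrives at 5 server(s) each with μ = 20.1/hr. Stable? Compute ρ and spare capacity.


Total capacity cμ = 5·20.1 = 100.50/hr
ρ = λ/(cμ) = 111.63/100.50 = 1.1107
Stable ⇔ ρ < 1: NO
Spare capacity = cμ − λ = 100.50 − 111.63 = -11.13/hr

Final: ρ = 1.1107; unstable; margin = -11.13/hr


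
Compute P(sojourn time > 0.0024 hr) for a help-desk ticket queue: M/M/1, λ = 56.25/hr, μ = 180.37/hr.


W ~ Exponential(μ−λ) for M/M/1.
μ − λ = 180.37 − 56.25 = 124.1200
P(W > t) = e^{−(μ−λ)t} = e^{−0.2979} = 0.742384

Final: 0.742384


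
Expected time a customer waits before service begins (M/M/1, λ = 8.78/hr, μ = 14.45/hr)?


ρ = 8.78/14.45 = 0.6076
Wq = ρ/(μ−λ) = 0.6076/(14.45 − 8.78) = 0.6076/5.67 = 0.1072 hr

Final: 0.1072 hr


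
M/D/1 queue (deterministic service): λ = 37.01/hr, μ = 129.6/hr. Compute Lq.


ρ = 37.01/129.6 = 0.2856
M/D/1: Lq = ρ²/(2(1−ρ)) = 0.08155/(2·0.7144) = 0.05707

Final: 0.05707


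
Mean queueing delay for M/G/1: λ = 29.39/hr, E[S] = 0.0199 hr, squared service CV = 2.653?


ρ = λ·E[S] = 29.39·0.0199 = 0.5849
E[S²] = E[S]²(1+C_s²) = 0.0199²·(1+2.653) = 0.001447
Wq = λ·E[S²]/(2(1−ρ)) = 29.39·0.001447/(2·0.4151) = 0.05121 hr

Final: 0.05121 hr


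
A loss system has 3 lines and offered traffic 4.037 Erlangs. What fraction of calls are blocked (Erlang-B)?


B(c,a) = (a^c/c!) / Σ_{k=0}^{c} a^k/k!
a^3/3! = 10.965413
Σ terms (k=0..3): 1.00000 + 4.03700 + 8.14868 + 10.96541 = 24.151098
B = 10.965413/24.151098 = 0.454034

Final: 0.454034


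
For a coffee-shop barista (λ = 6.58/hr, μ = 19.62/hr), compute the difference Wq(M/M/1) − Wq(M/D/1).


ρ = 6.58/19.62 = 0.3354
Wq(M/M/1) = ρ/(μ−λ) = 0.3354/13.04 = 0.02572 hr
Wq(M/D/1) = ρ/(2(μ−λ)) = 0.01286 hr
Savings = 0.02572 − 0.01286 = 0.01286 hr

Final: 0.01286 hr


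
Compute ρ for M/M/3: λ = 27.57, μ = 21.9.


ρ = λ/(cμ) = 27.57/(3·21.9) = 27.57/65.70 = 0.4196

Final: 0.4196


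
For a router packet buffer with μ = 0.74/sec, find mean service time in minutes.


Mean service time = 1/μ = 1/0.74 second = 1.35135 second
In minutes: 1.35135 × 0.0166667 = 0.02252 min

Final: 0.02252 min


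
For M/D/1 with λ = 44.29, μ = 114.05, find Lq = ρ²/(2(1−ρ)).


ρ = 44.29/114.05 = 0.3883
M/D/1: Lq = ρ²/(2(1−ρ)) = 0.1508/(2·0.6117) = 0.12328

Final: 0.12328


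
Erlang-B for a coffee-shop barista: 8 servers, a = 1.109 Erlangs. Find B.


B(c,a) = (a^c/c!) / Σ_{k=0}^{c} a^k/k!
a^8/8! = 0.00005675
Σ terms (k=0..8): 1.00000 + 1.10900 + 0.61494 + 0.22732 + 0.06303 + 0.01398 + 0.002584 + 0.0004093 + 0.00005675 = 3.031318
B = 0.00005675/3.031318 = 0.00001872

Final: 0.00001872


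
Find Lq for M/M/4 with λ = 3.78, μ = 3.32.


a = λ/μ = 1.1386; ρ = a/4 = 0.2846
P₀ = 0.319431
Lq = P₀·a^c·ρ / (c!·(1−ρ)²) = 0.319431·1.68041·0.2846/(24·0.51174)
= 0.01244

Final: 0.01244


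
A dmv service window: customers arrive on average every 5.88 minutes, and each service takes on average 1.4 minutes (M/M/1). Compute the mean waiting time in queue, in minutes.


λ = 60/5.88 = 10.2041 /hr
μ = 60/1.4 = 42.8571 /hr
ρ = λ/μ = 10.2041/42.8571 = 0.2381
Wq = ρ/(μ−λ) = 0.2381/(42.8571−10.2041) = 0.007292 hr
In minutes: 0.007292·60 = 0.4375 min

Final: 0.4375 min


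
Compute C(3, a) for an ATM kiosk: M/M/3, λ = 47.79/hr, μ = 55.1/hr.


a = λ/μ = 0.8673; ρ = a/3 = 0.2891
P₀ = 0.417287 (from M/M/c formula)
C(c,a) = [a^c/(c!(1−ρ))]·P₀ = [0.65246/(6·0.7109)]·0.417287
= 0.15297·0.417287 = 0.063832

Final: 0.063832


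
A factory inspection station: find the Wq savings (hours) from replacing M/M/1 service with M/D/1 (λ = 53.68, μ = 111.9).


ρ = 53.68/111.9 = 0.4797
Wq(M/M/1) = ρ/(μ−λ) = 0.4797/58.22 = 0.008240 hr
Wq(M/D/1) = ρ/(2(μ−λ)) = 0.004120 hr
Savings = 0.008240 − 0.004120 = 0.004120 hr

Final: 0.004120 hr


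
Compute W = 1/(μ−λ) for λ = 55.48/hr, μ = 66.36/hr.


W = 1/(μ−λ) = 1/(66.36 − 55.48) = 1/10.88 = 0.09191 hr

Final: 0.09191 hr


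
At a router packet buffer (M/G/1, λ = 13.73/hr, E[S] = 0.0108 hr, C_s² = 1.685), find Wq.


ρ = λ·E[S] = 13.73·0.0108 = 0.1483
E[S²] = E[S]²(1+C_s²) = 0.0108²·(1+1.685) = 0.0003132
Wq = λ·E[S²]/(2(1−ρ)) = 13.73·0.0003132/(2·0.8517) = 0.002524 hr

Final: 0.002524 hr


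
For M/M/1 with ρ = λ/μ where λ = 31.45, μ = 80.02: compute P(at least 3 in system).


ρ = 31.45/80.02 = 0.3930
P(N ≥ n) = ρ^n = 0.3930^3 = 0.060711

Final: 0.060711


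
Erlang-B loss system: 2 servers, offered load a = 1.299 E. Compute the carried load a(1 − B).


B(2,1.299) = 0.268464 (Erlang-B)
Carried load = a(1 − B) = 1.299·(1 − 0.268464) = 1.299·0.731536 = 0.9503 E

Final: 0.9503 Erlangs


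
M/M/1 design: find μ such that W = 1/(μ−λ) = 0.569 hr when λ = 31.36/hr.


W = 1/(μ−λ) ⇒ μ − λ = 1/W = 1/0.569 = 1.7575
μ = λ + 1/W = 31.36 + 1.7575 = 33.1175 per hr

Final: 33.1175 /hr


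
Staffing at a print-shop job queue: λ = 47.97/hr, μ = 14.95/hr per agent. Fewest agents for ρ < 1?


Stability requires cμ > λ ⇔ c > λ/μ.
λ/μ = 47.97/14.95 = 3.2087
Minimum integer c = ⌊3.2087⌋ + 1 = 4
Check: 4·14.95 = 59.80 > 47.97, while 3·14.95 = 44.85 ≤ 47.97

Final: 4 servers


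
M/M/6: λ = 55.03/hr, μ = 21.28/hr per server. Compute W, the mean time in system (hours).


a = 2.5860; ρ = 0.4310; P₀ = 0.074800
Lq = P₀·a^c·ρ/(c!(1−ρ)²) = 0.04136
Wq = Lq/λ = 0.04136/55.03 = 0.0007516 hr
W = Wq + 1/μ = 0.0007516 + 0.04699 = 0.04774 hr

Final: 0.04774 hr


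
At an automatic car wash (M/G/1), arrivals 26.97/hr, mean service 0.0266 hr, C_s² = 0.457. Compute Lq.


ρ = λ·E[S] = 26.97·0.0266 = 0.7174
Lq = ρ²(1+C_s²)/(2(1−ρ)) = 0.5147·(1+0.457)/(2·0.2826)
= 0.5147·1.4570/0.5652 = 1.32674

Final: 1.32674


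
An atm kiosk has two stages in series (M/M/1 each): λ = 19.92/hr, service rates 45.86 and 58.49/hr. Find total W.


Each node sees arrival rate λ = 19.92/hr (tandem ⇒ throughput preserved).
W₁ = 1/(μ₁−λ) = 1/(45.86−19.92) = 0.03855 hr
W₂ = 1/(μ₂−λ) = 1/(58.49−19.92) = 0.02593 hr
W_total = W₁ + W₂ = 0.03855 + 0.02593 = 0.06448 hr

Final: 0.06448 hr


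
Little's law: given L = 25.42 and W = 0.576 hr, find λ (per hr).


λ = L/W = 25.42/0.576 = 44.1319 /hr

Final: 44.1319 /hr


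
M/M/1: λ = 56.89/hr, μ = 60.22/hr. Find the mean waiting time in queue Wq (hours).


ρ = 56.89/60.22 = 0.9447
Wq = ρ/(μ−λ) = 0.9447/(60.22 − 56.89) = 0.9447/3.33 = 0.2837 hr

Final: 0.2837 hr


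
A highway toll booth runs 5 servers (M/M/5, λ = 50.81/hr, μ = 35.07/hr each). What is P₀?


a = λ/μ = 50.81/35.07 = 1.4488; ρ = a/c = 0.2898
Σ_{k=0}^{4} a^k/k! (terms k=0..4) = 1.00000 + 1.44882 + 1.04953 + 0.50686 + 0.18359 = 4.18880
Tail: a^5/(5!(1−ρ)) = 6.38362/(120·0.7102) = 0.07490
P₀ = 1/(4.18880 + 0.07490) = 1/4.26370 = 0.234538

Final: 0.234538


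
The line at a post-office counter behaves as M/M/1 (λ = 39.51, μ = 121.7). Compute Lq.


ρ = 39.51/121.7 = 0.3247
Lq = ρ²/(1−ρ) = 0.1054/0.6753 = 0.1561

Final: 0.1561


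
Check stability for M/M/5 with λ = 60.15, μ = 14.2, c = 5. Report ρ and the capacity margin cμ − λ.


Total capacity cμ = 5·14.2 = 71.00/hr
ρ = λ/(cμ) = 60.15/71.00 = 0.8472
Stable ⇔ ρ < 1: YES
Spare capacity = cμ − λ = 71.00 − 60.15 = 10.85/hr

Final: ρ = 0.8472; stable; margin = 10.85/hr


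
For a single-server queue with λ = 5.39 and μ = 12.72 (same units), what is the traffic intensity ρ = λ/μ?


ρ = λ/μ = 5.39/12.72 = 0.4237

Final: 0.4237


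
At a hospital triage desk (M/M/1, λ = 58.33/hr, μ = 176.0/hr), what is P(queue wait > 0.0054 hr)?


ρ = 58.33/176.0 = 0.3314
P(Wq > t) = ρ·e^{−(μ−λ)t} = 0.3314·e^{−0.6354}
= 0.3314·0.529714 = 0.175558

Final: 0.175558


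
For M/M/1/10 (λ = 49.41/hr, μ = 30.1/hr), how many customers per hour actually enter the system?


ρ = 1.6415; P_K = (1−ρ)ρ^10/(1−ρ^11) = 0.392495
λ_eff = λ(1 − P_K) = 49.41·(1 − 0.392495) = 49.41·0.607505 = 30.0168 /hr

Final: 30.0168 /hr


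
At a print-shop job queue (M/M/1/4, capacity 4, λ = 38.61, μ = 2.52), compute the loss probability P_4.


ρ = λ/μ = 38.61/2.52 = 15.3214
P_K = (1−ρ)ρ^K/(1−ρ^(K+1)) = (-14.3214·55105.765959)/(1 − 844299.057007)
= -789193.291049/-844298.057007 = 0.934733

Final: 0.934733


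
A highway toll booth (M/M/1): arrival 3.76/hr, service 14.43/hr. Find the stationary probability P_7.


ρ = 3.76/14.43 = 0.2606
P_n = (1−ρ)·ρ^n = (1 − 0.2606)·0.2606^7 = 0.7394·0.00008156 = 0.00006030

Final: 0.00006030


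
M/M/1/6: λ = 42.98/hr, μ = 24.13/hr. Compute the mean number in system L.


ρ = 42.98/24.13 = 1.7812
L = ρ[1 − (K+1)ρ^K + Kρ^(K+1)] / [(1−ρ)(1−ρ^(K+1))]
Numerator: 1.7812·(1 − 7·31.934089 + 6·56.880529) = 211.506036
Denominator: (-0.7812)·(-55.880529) = 43.653045
L = 211.506036/43.653045 = 4.8452

Final: 4.8452


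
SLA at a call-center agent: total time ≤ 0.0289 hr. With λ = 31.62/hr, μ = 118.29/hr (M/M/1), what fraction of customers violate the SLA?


W ~ Exponential(μ−λ) for M/M/1.
μ − λ = 118.29 − 31.62 = 86.6700
P(W > t) = e^{−(μ−λ)t} = e^{−2.5048} = 0.081695

Final: 0.081695


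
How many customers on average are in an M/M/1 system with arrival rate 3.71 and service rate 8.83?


ρ = λ/μ = 3.71/8.83 = 0.4202
L = ρ/(1−ρ) = 0.4202/(1 − 0.4202) = 0.4202/0.5798 = 0.7246

Final: 0.7246


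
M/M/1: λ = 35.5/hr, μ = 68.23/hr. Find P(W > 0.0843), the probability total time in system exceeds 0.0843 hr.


W ~ Exponential(μ−λ) for M/M/1.
μ − λ = 68.23 − 35.5 = 32.7300
P(W > t) = e^{−(μ−λ)t} = e^{−2.7591} = 0.063346

Final: 0.063346


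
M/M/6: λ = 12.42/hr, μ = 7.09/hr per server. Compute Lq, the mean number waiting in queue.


a = λ/μ = 1.7518; ρ = a/6 = 0.2920
P₀ = 0.173354
Lq = P₀·a^c·ρ / (c!·(1−ρ)²) = 0.173354·28.89696·0.2920/(720·0.50132)
= 0.004052

Final: 0.004052


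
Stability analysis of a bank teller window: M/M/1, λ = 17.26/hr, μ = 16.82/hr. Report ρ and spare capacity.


Total capacity cμ = 1·16.82 = 16.82/hr
ρ = λ/(cμ) = 17.26/16.82 = 1.0262
Stable ⇔ ρ < 1: NO
Spare capacity = cμ − λ = 16.82 − 17.26 = -0.44/hr

Final: ρ = 1.0262; unstable; margin = -0.44/hr


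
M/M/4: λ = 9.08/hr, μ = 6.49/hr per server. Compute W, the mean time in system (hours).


a = 1.3991; ρ = 0.3498; P₀ = 0.245114
Lq = P₀·a^c·ρ/(c!(1−ρ)²) = 0.03237
Wq = Lq/λ = 0.03237/9.08 = 0.003565 hr
W = Wq + 1/μ = 0.003565 + 0.15408 = 0.15765 hr

Final: 0.15765 hr


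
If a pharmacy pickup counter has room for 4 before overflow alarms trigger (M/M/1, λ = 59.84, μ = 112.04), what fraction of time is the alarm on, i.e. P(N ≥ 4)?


ρ = 59.84/112.04 = 0.5341
P(N ≥ n) = ρ^n = 0.5341^4 = 0.081372

Final: 0.081372


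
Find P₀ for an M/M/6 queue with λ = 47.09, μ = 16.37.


a = λ/μ = 47.09/16.37 = 2.8766; ρ = a/c = 0.4794
Σ_{k=0}^{5} a^k/k! (terms k=0..5) = 1.00000 + 2.87660 + 4.13742 + 3.96724 + 2.85305 + 1.64142 = 16.47573
Tail: a^6/(6!(1−ρ)) = 566.60456/(720·0.5206) = 1.51172
P₀ = 1/(16.47573 + 1.51172) = 1/17.98745 = 0.055594

Final: 0.055594


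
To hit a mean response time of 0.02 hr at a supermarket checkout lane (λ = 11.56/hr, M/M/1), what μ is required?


W = 1/(μ−λ) ⇒ μ − λ = 1/W = 1/0.02 = 50.0000
μ = λ + 1/W = 11.56 + 50.0000 = 61.5600 per hr

Final: 61.5600 /hr


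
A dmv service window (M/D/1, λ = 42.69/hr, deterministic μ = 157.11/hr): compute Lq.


ρ = 42.69/157.11 = 0.2717
M/D/1: Lq = ρ²/(2(1−ρ)) = 0.07383/(2·0.7283) = 0.05069

Final: 0.05069


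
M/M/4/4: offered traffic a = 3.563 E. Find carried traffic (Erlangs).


B(4,3.563) = 0.266850 (Erlang-B)
Carried load = a(1 − B) = 3.563·(1 − 0.266850) = 3.563·0.733150 = 2.6122 E

Final: 2.6122 Erlangs


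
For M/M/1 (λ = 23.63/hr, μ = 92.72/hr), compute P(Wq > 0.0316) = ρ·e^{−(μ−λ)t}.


ρ = 23.63/92.72 = 0.2549
P(Wq > t) = ρ·e^{−(μ−λ)t} = 0.2549·e^{−2.1832}
= 0.2549·0.112675 = 0.028716

Final: 0.028716


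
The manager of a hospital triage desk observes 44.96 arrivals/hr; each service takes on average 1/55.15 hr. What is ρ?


ρ = λ/μ = 44.96/55.15 = 0.8152

Final: 0.8152


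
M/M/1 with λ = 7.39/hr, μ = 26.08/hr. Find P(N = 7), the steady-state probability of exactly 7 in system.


ρ = 7.39/26.08 = 0.2834
P_n = (1−ρ)·ρ^n = (1 − 0.2834)·0.2834^7 = 0.7166·0.0001467 = 0.0001051

Final: 0.0001051


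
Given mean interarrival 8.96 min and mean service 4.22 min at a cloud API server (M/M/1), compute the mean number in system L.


λ = 60/8.96 = 6.6964 /hr
μ = 60/4.22 = 14.2180 /hr
ρ = λ/μ = 6.6964/14.2180 = 0.4710
L = ρ/(1−ρ) = 0.4710/0.5290 = 0.8903

Final: 0.8903


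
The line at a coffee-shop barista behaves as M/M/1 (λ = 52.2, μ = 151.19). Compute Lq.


ρ = 52.2/151.19 = 0.3453
Lq = ρ²/(1−ρ) = 0.1192/0.6547 = 0.1821

Final: 0.1821


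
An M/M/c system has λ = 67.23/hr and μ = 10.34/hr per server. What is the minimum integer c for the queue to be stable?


Stability requires cμ > λ ⇔ c > λ/μ.
λ/μ = 67.23/10.34 = 6.5019
Minimum integer c = ⌊6.5019⌋ + 1 = 7
Check: 7·10.34 = 72.38 > 67.23, while 6·10.34 = 62.04 ≤ 67.23

Final: 7 servers


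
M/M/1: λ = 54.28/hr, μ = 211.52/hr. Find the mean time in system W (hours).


W = 1/(μ−λ) = 1/(211.52 − 54.28) = 1/157.24 = 0.006360 hr

Final: 0.006360 hr


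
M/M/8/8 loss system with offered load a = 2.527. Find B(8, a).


B(c,a) = (a^c/c!) / Σ_{k=0}^{c} a^k/k!
a^8/8! = 0.041240
Σ terms (k=0..8): 1.00000 + 2.52700 + 3.19286 + 2.68946 + 1.69906 + 0.85871 + 0.36166 + 0.13056 + 0.04124 = 12.500549
B = 0.041240/12.500549 = 0.003299

Final: 0.003299


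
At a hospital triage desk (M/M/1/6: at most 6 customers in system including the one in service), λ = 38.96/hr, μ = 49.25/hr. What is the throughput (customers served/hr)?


ρ = 0.7911; P_K = (1−ρ)ρ^6/(1−ρ^7) = 0.063515
λ_eff = λ(1 − P_K) = 38.96·(1 − 0.063515) = 38.96·0.936485 = 36.4855 /hr

Final: 36.4855 /hr


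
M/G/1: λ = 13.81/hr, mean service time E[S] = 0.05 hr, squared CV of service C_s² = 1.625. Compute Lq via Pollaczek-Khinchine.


ρ = λ·E[S] = 13.81·0.05 = 0.6905
Lq = ρ²(1+C_s²)/(2(1−ρ)) = 0.4768·(1+1.625)/(2·0.3095)
= 0.4768·2.6250/0.6190 = 2.02193

Final: 2.02193


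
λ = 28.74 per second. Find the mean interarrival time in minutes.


Mean interarrival time = 1/λ = 1/28.74 second = 0.03479 second
In minutes: 0.03479 × 0.0166667 = 0.0005799 min

Final: 0.0005799 min


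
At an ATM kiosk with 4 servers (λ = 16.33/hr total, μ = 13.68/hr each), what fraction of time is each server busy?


ρ = λ/(cμ) = 16.33/(4·13.68) = 16.33/54.72 = 0.2984

Final: 0.2984


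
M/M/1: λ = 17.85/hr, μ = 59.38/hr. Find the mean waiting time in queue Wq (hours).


ρ = 17.85/59.38 = 0.3006
Wq = ρ/(μ−λ) = 0.3006/(59.38 − 17.85) = 0.3006/41.53 = 0.007238 hr

Final: 0.007238 hr


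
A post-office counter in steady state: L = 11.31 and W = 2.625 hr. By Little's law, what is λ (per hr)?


λ = L/W = 11.31/2.625 = 4.3086 /hr

Final: 4.3086 /hr


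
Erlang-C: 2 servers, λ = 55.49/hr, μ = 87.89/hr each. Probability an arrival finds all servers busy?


a = λ/μ = 0.6314; ρ = a/2 = 0.3157
P₀ = 0.520128 (from M/M/c formula)
C(c,a) = [a^c/(c!(1−ρ))]·P₀ = [0.39861/(2·0.6843)]·0.520128
= 0.29125·0.520128 = 0.151485

Final: 0.151485


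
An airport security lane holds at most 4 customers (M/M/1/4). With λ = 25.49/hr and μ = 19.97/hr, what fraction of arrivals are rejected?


ρ = λ/μ = 25.49/19.97 = 1.2764
P_K = (1−ρ)ρ^K/(1−ρ^(K+1)) = (-0.2764·2.654404)/(1 − 3.388121)
= -0.733716/-2.388121 = 0.307236

Final: 0.307236


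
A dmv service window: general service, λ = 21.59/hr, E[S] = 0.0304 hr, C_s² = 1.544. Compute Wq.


ρ = λ·E[S] = 21.59·0.0304 = 0.6563
E[S²] = E[S]²(1+C_s²) = 0.0304²·(1+1.544) = 0.002351
Wq = λ·E[S²]/(2(1−ρ)) = 21.59·0.002351/(2·0.3437) = 0.07385 hr

Final: 0.07385 hr


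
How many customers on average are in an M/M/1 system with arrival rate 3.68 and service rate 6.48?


ρ = λ/μ = 3.68/6.48 = 0.5679
L = ρ/(1−ρ) = 0.5679/(1 − 0.5679) = 0.5679/0.4321 = 1.3143

Final: 1.3143


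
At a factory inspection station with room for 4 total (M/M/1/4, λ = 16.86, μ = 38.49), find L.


ρ = 16.86/38.49 = 0.4380
L = ρ[1 − (K+1)ρ^K + Kρ^(K+1)] / [(1−ρ)(1−ρ^(K+1))]
Numerator: 0.4380·(1 − 5·0.036816 + 4·0.016127) = 0.385658
Denominator: (0.5620)·(0.983873) = 0.552901
L = 0.385658/0.552901 = 0.6975

Final: 0.6975


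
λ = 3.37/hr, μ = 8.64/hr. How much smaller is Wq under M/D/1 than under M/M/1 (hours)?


ρ = 3.37/8.64 = 0.3900
Wq(M/M/1) = ρ/(μ−λ) = 0.3900/5.27 = 0.07401 hr
Wq(M/D/1) = ρ/(2(μ−λ)) = 0.03701 hr
Savings = 0.07401 − 0.03701 = 0.03701 hr

Final: 0.03701 hr


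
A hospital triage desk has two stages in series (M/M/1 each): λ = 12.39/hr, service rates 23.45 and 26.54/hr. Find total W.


Each node sees arrival rate λ = 12.39/hr (tandem ⇒ throughput preserved).
W₁ = 1/(μ₁−λ) = 1/(23.45−12.39) = 0.09042 hr
W₂ = 1/(μ₂−λ) = 1/(26.54−12.39) = 0.07067 hr
W_total = W₁ + W₂ = 0.09042 + 0.07067 = 0.16109 hr

Final: 0.16109 hr


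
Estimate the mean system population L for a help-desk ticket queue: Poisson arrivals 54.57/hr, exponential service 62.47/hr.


ρ = λ/μ = 54.57/62.47 = 0.8735
L = ρ/(1−ρ) = 0.8735/(1 − 0.8735) = 0.8735/0.1265 = 6.9076

Final: 6.9076


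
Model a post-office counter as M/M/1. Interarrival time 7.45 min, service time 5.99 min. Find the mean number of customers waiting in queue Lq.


λ = 60/7.45 = 8.0537 /hr
μ = 60/5.99 = 10.0167 /hr
ρ = λ/μ = 8.0537/10.0167 = 0.8040
Lq = ρ²/(1−ρ) = 0.6465/0.1960 = 3.2987

Final: 3.2987


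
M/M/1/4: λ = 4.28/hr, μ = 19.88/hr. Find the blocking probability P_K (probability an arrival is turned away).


ρ = λ/μ = 4.28/19.88 = 0.2153
P_K = (1−ρ)ρ^K/(1−ρ^(K+1)) = (0.7847·0.002148)/(1 − 0.0004625)
= 0.001686/0.999537 = 0.001687

Final: 0.001687


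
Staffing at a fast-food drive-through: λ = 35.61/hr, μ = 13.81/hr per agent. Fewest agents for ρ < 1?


Stability requires cμ > λ ⇔ c > λ/μ.
λ/μ = 35.61/13.81 = 2.5786
Minimum integer c = ⌊2.5786⌋ + 1 = 3
Check: 3·13.81 = 41.43 > 35.61, while 2·13.81 = 27.62 ≤ 35.61

Final: 3 servers


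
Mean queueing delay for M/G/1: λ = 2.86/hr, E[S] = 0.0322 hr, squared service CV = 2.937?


ρ = λ·E[S] = 2.86·0.0322 = 0.09209
E[S²] = E[S]²(1+C_s²) = 0.0322²·(1+2.937) = 0.004082
Wq = λ·E[S²]/(2(1−ρ)) = 2.86·0.004082/(2·0.9079) = 0.006429 hr

Final: 0.006429 hr


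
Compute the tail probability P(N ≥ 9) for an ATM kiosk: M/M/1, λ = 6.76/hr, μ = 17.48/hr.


ρ = 6.76/17.48 = 0.3867
P(N ≥ n) = ρ^n = 0.3867^9 = 0.0001935

Final: 0.0001935


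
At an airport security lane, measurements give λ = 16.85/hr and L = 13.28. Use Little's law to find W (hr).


W = L/λ = 13.28/16.85 = 0.7881 hr

Final: 0.7881 hr


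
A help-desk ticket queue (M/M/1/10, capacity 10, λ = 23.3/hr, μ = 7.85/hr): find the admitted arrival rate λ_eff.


ρ = 2.9682; P_K = (1−ρ)ρ^10/(1−ρ^11) = 0.663094
λ_eff = λ(1 − P_K) = 23.3·(1 − 0.663094) = 23.3·0.336906 = 7.8499 /hr

Final: 7.8499 /hr


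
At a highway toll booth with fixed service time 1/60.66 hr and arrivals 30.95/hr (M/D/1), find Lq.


ρ = 30.95/60.66 = 0.5102
M/D/1: Lq = ρ²/(2(1−ρ)) = 0.2603/(2·0.4898) = 0.26576

Final: 0.26576


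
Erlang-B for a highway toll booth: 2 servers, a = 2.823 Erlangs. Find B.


B(c,a) = (a^c/c!) / Σ_{k=0}^{c} a^k/k!
a^2/2! = 3.984665
Σ terms (k=0..2): 1.00000 + 2.82300 + 3.98466 = 7.807664
B = 3.984665/7.807664 = 0.510353

Final: 0.510353


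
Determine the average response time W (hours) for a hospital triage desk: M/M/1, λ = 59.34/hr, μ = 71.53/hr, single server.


W = 1/(μ−λ) = 1/(71.53 − 59.34) = 1/12.19 = 0.08203 hr

Final: 0.08203 hr


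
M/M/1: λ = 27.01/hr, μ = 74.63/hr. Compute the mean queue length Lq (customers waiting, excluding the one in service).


ρ = 27.01/74.63 = 0.3619
Lq = ρ²/(1−ρ) = 0.1310/0.6381 = 0.2053

Final: 0.2053


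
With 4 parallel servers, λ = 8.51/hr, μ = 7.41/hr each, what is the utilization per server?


ρ = λ/(cμ) = 8.51/(4·7.41) = 8.51/29.64 = 0.2871

Final: 0.2871


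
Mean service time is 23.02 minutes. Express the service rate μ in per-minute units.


μ = 1/(service time) in consistent units.
1 minute = 1 min, so μ = 1/23.02 = 0.04344 per minute

Final: 0.04344 /min


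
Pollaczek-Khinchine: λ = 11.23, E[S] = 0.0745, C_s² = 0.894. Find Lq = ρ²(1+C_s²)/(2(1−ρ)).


ρ = λ·E[S] = 11.23·0.0745 = 0.8366
Lq = ρ²(1+C_s²)/(2(1−ρ)) = 0.7000·(1+0.894)/(2·0.1634)
= 0.7000·1.8940/0.3267 = 4.05754

Final: 4.05754


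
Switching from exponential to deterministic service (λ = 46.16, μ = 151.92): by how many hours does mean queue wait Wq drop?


ρ = 46.16/151.92 = 0.3038
Wq(M/M/1) = ρ/(μ−λ) = 0.3038/105.76 = 0.002873 hr
Wq(M/D/1) = ρ/(2(μ−λ)) = 0.001436 hr
Savings = 0.002873 − 0.001436 = 0.001436 hr

Final: 0.001436 hr


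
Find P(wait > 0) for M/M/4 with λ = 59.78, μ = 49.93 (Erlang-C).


a = λ/μ = 1.1973; ρ = a/4 = 0.2993
P₀ = 0.301001 (from M/M/c formula)
C(c,a) = [a^c/(c!(1−ρ))]·P₀ = [2.05484/(24·0.7007)]·0.301001
= 0.12219·0.301001 = 0.036780

Final: 0.036780


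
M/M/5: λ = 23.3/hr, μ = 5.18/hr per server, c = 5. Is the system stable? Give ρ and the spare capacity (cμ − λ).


Total capacity cμ = 5·5.18 = 25.90/hr
ρ = λ/(cμ) = 23.3/25.90 = 0.8996
Stable ⇔ ρ < 1: YES
Spare capacity = cμ − λ = 25.90 − 23.3 = 2.60/hr

Final: ρ = 0.8996; stable; margin = 2.60/hr


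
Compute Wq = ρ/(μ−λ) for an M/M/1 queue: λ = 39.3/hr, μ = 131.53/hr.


ρ = 39.3/131.53 = 0.2988
Wq = ρ/(μ−λ) = 0.2988/(131.53 − 39.3) = 0.2988/92.23 = 0.003240 hr

Final: 0.003240 hr


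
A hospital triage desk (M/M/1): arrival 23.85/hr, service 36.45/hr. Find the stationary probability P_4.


ρ = 23.85/36.45 = 0.6543
P_n = (1−ρ)·ρ^n = (1 − 0.6543)·0.6543^4 = 0.3457·0.183300 = 0.063363

Final: 0.063363


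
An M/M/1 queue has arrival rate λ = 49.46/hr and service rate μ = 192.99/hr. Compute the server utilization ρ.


ρ = λ/μ = 49.46/192.99 = 0.2563

Final: 0.2563


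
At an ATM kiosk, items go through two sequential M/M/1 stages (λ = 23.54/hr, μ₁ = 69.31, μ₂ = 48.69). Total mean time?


Each node sees arrival rate λ = 23.54/hr (tandem ⇒ throughput preserved).
W₁ = 1/(μ₁−λ) = 1/(69.31−23.54) = 0.02185 hr
W₂ = 1/(μ₂−λ) = 1/(48.69−23.54) = 0.03976 hr
W_total = W₁ + W₂ = 0.02185 + 0.03976 = 0.06161 hr

Final: 0.06161 hr


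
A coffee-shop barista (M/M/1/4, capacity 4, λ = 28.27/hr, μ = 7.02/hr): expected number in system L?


ρ = 28.27/7.02 = 4.0271
L = ρ[1 − (K+1)ρ^K + Kρ^(K+1)] / [(1−ρ)(1−ρ^(K+1))]
Numerator: 4.0271·(1 − 5·262.999417 + 4·1059.115885) = 11768.963919
Denominator: (-3.0271)·(-1058.115885) = 3202.986119
L = 11768.963919/3202.986119 = 3.6744

Final: 3.6744


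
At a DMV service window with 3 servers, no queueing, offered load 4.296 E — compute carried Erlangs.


B(3,4.296) = 0.476394 (Erlang-B)
Carried load = a(1 − B) = 4.296·(1 − 0.476394) = 4.296·0.523606 = 2.2494 E

Final: 2.2494 Erlangs


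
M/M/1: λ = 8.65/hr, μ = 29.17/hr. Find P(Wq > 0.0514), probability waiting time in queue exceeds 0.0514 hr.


ρ = 8.65/29.17 = 0.2965
P(Wq > t) = ρ·e^{−(μ−λ)t} = 0.2965·e^{−1.0547}
= 0.2965·0.348287 = 0.103280

Final: 0.103280


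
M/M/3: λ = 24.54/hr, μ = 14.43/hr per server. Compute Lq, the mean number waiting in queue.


a = λ/μ = 1.7006; ρ = a/3 = 0.5669
P₀ = 0.165582
Lq = P₀·a^c·ρ / (c!·(1−ρ)²) = 0.165582·4.91841·0.5669/(6·0.18760)
= 0.41015

Final: 0.41015


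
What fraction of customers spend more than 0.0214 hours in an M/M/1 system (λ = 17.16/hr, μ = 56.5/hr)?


W ~ Exponential(μ−λ) for M/M/1.
μ − λ = 56.5 − 17.16 = 39.3400
P(W > t) = e^{−(μ−λ)t} = e^{−0.8419} = 0.430901

Final: 0.430901


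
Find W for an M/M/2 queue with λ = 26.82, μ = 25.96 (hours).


a = 1.0331; ρ = 0.5166; P₀ = 0.318771
Lq = P₀·a^c·ρ/(c!(1−ρ)²) = 0.37601
Wq = Lq/λ = 0.37601/26.82 = 0.01402 hr
W = Wq + 1/μ = 0.01402 + 0.03852 = 0.05254 hr

Final: 0.05254 hr


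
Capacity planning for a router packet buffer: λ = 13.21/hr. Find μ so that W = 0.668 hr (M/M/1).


W = 1/(μ−λ) ⇒ μ − λ = 1/W = 1/0.668 = 1.4970
μ = λ + 1/W = 13.21 + 1.4970 = 14.7070 per hr

Final: 14.7070 /hr


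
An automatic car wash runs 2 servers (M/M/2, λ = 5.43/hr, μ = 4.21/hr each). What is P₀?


a = λ/μ = 5.43/4.21 = 1.2898; ρ = a/c = 0.6449
Σ_{k=0}^{1} a^k/k! (terms k=0..1) = 1.00000 + 1.28979 = 2.28979
Tail: a^2/(2!(1−ρ)) = 1.66355/(2·0.3551) = 2.34232
P₀ = 1/(2.28979 + 2.34232) = 1/4.63211 = 0.215884

Final: 0.215884


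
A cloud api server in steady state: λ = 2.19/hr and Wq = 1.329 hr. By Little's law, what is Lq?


Lq = λWq = 2.19·1.329 = 2.9105

Final: 2.9105


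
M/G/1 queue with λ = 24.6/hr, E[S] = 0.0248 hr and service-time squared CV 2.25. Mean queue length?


ρ = λ·E[S] = 24.6·0.0248 = 0.6101
Lq = ρ²(1+C_s²)/(2(1−ρ)) = 0.3722·(1+2.25)/(2·0.3899)
= 0.3722·3.2500/0.7798 = 1.55114

Final: 1.55114


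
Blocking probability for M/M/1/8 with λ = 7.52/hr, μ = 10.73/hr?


ρ = λ/μ = 7.52/10.73 = 0.7008
P_K = (1−ρ)ρ^K/(1−ρ^(K+1)) = (0.2992·0.058203)/(1 − 0.040791)
= 0.017412/0.959209 = 0.018153

Final: 0.018153


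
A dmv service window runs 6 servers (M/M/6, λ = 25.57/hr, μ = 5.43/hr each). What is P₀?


a = λ/μ = 25.57/5.43 = 4.7090; ρ = a/c = 0.7848
Σ_{k=0}^{5} a^k/k! (terms k=0..5) = 1.00000 + 4.70902 + 11.08745 + 17.40369 + 20.48860 + 19.29626 = 73.98504
Tail: a^6/(6!(1−ρ)) = 10903.98865/(720·0.2152) = 70.38595
P₀ = 1/(73.98504 + 70.38595) = 1/144.37099 = 0.006927

Final: 0.006927


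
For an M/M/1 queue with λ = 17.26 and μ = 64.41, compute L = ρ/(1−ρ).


ρ = λ/μ = 17.26/64.41 = 0.2680
L = ρ/(1−ρ) = 0.2680/(1 − 0.2680) = 0.2680/0.7320 = 0.3661

Final: 0.3661


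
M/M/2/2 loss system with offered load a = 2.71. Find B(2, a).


B(c,a) = (a^c/c!) / Σ_{k=0}^{c} a^k/k!
a^2/2! = 3.672050
Σ terms (k=0..2): 1.00000 + 2.71000 + 3.67205 = 7.382050
B = 3.672050/7.382050 = 0.497430

Final: 0.497430


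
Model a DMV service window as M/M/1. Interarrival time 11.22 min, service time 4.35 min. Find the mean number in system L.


λ = 60/11.22 = 5.3476 /hr
μ = 60/4.35 = 13.7931 /hr
ρ = λ/μ = 5.3476/13.7931 = 0.3877
L = ρ/(1−ρ) = 0.3877/0.6123 = 0.6332

Final: 0.6332


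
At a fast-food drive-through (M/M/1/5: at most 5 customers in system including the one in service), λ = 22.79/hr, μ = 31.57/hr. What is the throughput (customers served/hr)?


ρ = 0.7219; P_K = (1−ρ)ρ^5/(1−ρ^6) = 0.063509
λ_eff = λ(1 − P_K) = 22.79·(1 − 0.063509) = 22.79·0.936491 = 21.3426 /hr

Final: 21.3426 /hr


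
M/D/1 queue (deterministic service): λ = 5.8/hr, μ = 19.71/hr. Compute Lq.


ρ = 5.8/19.71 = 0.2943
M/D/1: Lq = ρ²/(2(1−ρ)) = 0.08659/(2·0.7057) = 0.06135

Final: 0.06135


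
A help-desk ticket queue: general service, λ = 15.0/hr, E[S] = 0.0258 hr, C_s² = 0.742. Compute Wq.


ρ = λ·E[S] = 15.0·0.0258 = 0.3870
E[S²] = E[S]²(1+C_s²) = 0.0258²·(1+0.742) = 0.001160
Wq = λ·E[S²]/(2(1−ρ)) = 15.0·0.001160/(2·0.6130) = 0.01419 hr

Final: 0.01419 hr


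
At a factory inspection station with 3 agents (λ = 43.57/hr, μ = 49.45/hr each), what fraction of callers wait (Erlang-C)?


a = λ/μ = 0.8811; ρ = a/3 = 0.2937
P₀ = 0.411411 (from M/M/c formula)
C(c,a) = [a^c/(c!(1−ρ))]·P₀ = [0.68401/(6·0.7063)]·0.411411
= 0.16141·0.411411 = 0.066404

Final: 0.066404


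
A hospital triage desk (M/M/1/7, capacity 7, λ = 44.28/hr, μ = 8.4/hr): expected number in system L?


ρ = 44.28/8.4 = 5.2714
L = ρ[1 − (K+1)ρ^K + Kρ^(K+1)] / [(1−ρ)(1−ρ^(K+1))]
Numerator: 5.2714·(1 − 8·113109.291754 + 7·596247.552247) = 17231559.531353
Denominator: (-4.2714)·(-596246.552247) = 2546824.558882
L = 17231559.531353/2546824.558882 = 6.7659

Final: 6.7659


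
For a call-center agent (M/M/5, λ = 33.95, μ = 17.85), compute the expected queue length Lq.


a = λ/μ = 1.9020; ρ = a/5 = 0.3804
P₀ = 0.148425
Lq = P₀·a^c·ρ / (c!·(1−ρ)²) = 0.148425·24.88902·0.3804/(120·0.38391)
= 0.03050

Final: 0.03050
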